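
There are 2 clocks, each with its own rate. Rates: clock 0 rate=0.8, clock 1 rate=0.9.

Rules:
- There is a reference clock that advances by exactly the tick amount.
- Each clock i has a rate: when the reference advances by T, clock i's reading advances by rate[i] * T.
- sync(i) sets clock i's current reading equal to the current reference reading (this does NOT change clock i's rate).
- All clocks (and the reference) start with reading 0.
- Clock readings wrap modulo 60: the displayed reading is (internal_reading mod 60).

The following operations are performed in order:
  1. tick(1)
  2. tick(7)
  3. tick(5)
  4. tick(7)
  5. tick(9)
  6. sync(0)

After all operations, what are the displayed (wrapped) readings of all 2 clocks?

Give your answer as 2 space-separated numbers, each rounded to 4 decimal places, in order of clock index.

Answer: 29.0000 26.1000

Derivation:
After op 1 tick(1): ref=1.0000 raw=[0.8000 0.9000]
After op 2 tick(7): ref=8.0000 raw=[6.4000 7.2000]
After op 3 tick(5): ref=13.0000 raw=[10.4000 11.7000]
After op 4 tick(7): ref=20.0000 raw=[16.0000 18.0000]
After op 5 tick(9): ref=29.0000 raw=[23.2000 26.1000]
After op 6 sync(0): ref=29.0000 raw=[29.0000 26.1000]
Wrap final raw readings (mod 60): 29.0000 mod 60 = 29.0000; 26.1000 mod 60 = 26.1000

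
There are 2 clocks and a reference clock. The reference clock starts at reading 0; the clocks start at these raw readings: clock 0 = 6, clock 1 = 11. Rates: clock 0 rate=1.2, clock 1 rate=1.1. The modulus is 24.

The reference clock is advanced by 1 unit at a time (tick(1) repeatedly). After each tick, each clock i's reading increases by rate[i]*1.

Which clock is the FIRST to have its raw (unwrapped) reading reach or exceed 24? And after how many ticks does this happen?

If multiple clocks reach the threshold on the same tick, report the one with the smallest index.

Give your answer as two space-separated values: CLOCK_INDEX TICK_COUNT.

Answer: 1 12

Derivation:
clock 0: start=6, rate=1.2, needs 24-6 = 18; ticks = ceil(18/1.2) = ceil(15.0000) = 15; reading at tick 15 = 6 + 1.2*15 = 24.0000
clock 1: start=11, rate=1.1, needs 24-11 = 13; ticks = ceil(13/1.1) = ceil(11.8182) = 12; reading at tick 12 = 11 + 1.1*12 = 24.2000
Minimum tick count = 12; winners = [1]; smallest index = 1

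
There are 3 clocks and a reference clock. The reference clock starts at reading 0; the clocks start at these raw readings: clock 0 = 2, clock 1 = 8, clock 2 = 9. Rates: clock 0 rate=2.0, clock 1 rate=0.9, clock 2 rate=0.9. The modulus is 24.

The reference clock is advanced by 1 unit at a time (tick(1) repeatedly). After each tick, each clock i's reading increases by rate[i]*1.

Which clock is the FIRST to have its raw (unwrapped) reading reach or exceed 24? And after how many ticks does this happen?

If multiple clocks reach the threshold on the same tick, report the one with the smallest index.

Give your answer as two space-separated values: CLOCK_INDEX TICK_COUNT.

clock 0: start=2, rate=2.0, needs 24-2 = 22; ticks = ceil(22/2.0) = ceil(11.0000) = 11; reading at tick 11 = 2 + 2.0*11 = 24.0000
clock 1: start=8, rate=0.9, needs 24-8 = 16; ticks = ceil(16/0.9) = ceil(17.7778) = 18; reading at tick 18 = 8 + 0.9*18 = 24.2000
clock 2: start=9, rate=0.9, needs 24-9 = 15; ticks = ceil(15/0.9) = ceil(16.6667) = 17; reading at tick 17 = 9 + 0.9*17 = 24.3000
Minimum tick count = 11; winners = [0]; smallest index = 0

Answer: 0 11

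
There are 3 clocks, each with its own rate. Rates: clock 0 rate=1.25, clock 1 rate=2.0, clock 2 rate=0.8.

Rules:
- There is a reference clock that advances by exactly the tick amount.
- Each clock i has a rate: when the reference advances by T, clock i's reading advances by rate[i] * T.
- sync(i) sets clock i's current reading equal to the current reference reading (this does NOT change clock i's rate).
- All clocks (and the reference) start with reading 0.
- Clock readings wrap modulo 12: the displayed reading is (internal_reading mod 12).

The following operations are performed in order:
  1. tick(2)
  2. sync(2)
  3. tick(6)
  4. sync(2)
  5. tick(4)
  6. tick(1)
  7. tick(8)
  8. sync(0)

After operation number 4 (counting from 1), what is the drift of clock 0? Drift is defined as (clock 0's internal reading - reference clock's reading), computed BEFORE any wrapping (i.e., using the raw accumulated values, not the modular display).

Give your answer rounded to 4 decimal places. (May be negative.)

After op 1 tick(2): ref=2.0000 raw=[2.5000 4.0000 1.6000]
After op 2 sync(2): ref=2.0000 raw=[2.5000 4.0000 2.0000]
After op 3 tick(6): ref=8.0000 raw=[10.0000 16.0000 6.8000]
After op 4 sync(2): ref=8.0000 raw=[10.0000 16.0000 8.0000]
Drift of clock 0 after op 4: 10.0000 - 8.0000 = 2.0000

Answer: 2.0000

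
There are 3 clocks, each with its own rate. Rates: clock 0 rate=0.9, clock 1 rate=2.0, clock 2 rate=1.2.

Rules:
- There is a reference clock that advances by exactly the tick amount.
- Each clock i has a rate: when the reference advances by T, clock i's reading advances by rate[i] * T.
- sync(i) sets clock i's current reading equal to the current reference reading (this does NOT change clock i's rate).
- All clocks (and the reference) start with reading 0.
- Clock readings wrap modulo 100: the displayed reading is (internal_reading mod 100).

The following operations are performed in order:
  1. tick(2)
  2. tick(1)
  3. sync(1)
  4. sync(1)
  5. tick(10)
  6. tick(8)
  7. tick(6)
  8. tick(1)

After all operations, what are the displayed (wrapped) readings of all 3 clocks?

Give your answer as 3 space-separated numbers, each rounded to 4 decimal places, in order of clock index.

After op 1 tick(2): ref=2.0000 raw=[1.8000 4.0000 2.4000]
After op 2 tick(1): ref=3.0000 raw=[2.7000 6.0000 3.6000]
After op 3 sync(1): ref=3.0000 raw=[2.7000 3.0000 3.6000]
After op 4 sync(1): ref=3.0000 raw=[2.7000 3.0000 3.6000]
After op 5 tick(10): ref=13.0000 raw=[11.7000 23.0000 15.6000]
After op 6 tick(8): ref=21.0000 raw=[18.9000 39.0000 25.2000]
After op 7 tick(6): ref=27.0000 raw=[24.3000 51.0000 32.4000]
After op 8 tick(1): ref=28.0000 raw=[25.2000 53.0000 33.6000]
Wrap final raw readings (mod 100): 25.2000 mod 100 = 25.2000; 53.0000 mod 100 = 53.0000; 33.6000 mod 100 = 33.6000

Answer: 25.2000 53.0000 33.6000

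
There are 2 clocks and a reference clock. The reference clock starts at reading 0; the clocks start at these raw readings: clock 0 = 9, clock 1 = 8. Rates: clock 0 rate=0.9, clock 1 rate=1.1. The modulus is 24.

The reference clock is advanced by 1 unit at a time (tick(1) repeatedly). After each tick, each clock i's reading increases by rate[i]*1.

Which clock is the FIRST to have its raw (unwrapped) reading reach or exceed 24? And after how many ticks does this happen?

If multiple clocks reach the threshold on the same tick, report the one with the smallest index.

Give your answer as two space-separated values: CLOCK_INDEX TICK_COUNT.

Answer: 1 15

Derivation:
clock 0: start=9, rate=0.9, needs 24-9 = 15; ticks = ceil(15/0.9) = ceil(16.6667) = 17; reading at tick 17 = 9 + 0.9*17 = 24.3000
clock 1: start=8, rate=1.1, needs 24-8 = 16; ticks = ceil(16/1.1) = ceil(14.5455) = 15; reading at tick 15 = 8 + 1.1*15 = 24.5000
Minimum tick count = 15; winners = [1]; smallest index = 1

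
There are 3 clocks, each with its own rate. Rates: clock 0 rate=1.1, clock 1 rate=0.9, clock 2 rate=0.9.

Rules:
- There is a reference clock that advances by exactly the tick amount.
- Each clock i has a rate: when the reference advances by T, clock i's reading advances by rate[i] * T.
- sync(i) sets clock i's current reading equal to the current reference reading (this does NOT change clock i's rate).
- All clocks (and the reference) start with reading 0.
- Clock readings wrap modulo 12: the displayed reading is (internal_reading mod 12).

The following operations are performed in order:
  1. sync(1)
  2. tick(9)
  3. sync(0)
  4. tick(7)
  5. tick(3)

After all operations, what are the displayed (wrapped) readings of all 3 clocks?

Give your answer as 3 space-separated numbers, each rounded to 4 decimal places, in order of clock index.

Answer: 8.0000 5.1000 5.1000

Derivation:
After op 1 sync(1): ref=0.0000 raw=[0.0000 0.0000 0.0000]
After op 2 tick(9): ref=9.0000 raw=[9.9000 8.1000 8.1000]
After op 3 sync(0): ref=9.0000 raw=[9.0000 8.1000 8.1000]
After op 4 tick(7): ref=16.0000 raw=[16.7000 14.4000 14.4000]
After op 5 tick(3): ref=19.0000 raw=[20.0000 17.1000 17.1000]
Wrap final raw readings (mod 12): 20.0000 mod 12 = 8.0000; 17.1000 mod 12 = 5.1000; 17.1000 mod 12 = 5.1000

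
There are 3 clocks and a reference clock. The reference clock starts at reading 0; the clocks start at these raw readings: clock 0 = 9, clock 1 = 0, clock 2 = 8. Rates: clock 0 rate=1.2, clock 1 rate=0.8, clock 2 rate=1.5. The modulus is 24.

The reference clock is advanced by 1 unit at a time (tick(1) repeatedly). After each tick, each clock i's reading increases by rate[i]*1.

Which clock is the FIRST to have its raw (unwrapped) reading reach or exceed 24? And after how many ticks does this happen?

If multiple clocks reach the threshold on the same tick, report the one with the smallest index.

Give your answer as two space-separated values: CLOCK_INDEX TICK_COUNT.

Answer: 2 11

Derivation:
clock 0: start=9, rate=1.2, needs 24-9 = 15; ticks = ceil(15/1.2) = ceil(12.5000) = 13; reading at tick 13 = 9 + 1.2*13 = 24.6000
clock 1: start=0, rate=0.8, needs 24-0 = 24; ticks = ceil(24/0.8) = ceil(30.0000) = 30; reading at tick 30 = 0 + 0.8*30 = 24.0000
clock 2: start=8, rate=1.5, needs 24-8 = 16; ticks = ceil(16/1.5) = ceil(10.6667) = 11; reading at tick 11 = 8 + 1.5*11 = 24.5000
Minimum tick count = 11; winners = [2]; smallest index = 2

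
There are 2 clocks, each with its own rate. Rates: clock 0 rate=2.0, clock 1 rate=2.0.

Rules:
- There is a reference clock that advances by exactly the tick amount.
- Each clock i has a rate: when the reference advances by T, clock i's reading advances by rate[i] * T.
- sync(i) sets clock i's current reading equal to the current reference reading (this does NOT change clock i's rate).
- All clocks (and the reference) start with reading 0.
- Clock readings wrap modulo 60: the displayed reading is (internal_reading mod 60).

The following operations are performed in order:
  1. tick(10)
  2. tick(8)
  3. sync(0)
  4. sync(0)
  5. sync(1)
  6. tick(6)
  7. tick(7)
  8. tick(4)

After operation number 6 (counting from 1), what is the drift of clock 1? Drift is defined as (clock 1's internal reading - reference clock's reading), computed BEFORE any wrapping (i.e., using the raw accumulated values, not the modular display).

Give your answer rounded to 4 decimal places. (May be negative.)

Answer: 6.0000

Derivation:
After op 1 tick(10): ref=10.0000 raw=[20.0000 20.0000]
After op 2 tick(8): ref=18.0000 raw=[36.0000 36.0000]
After op 3 sync(0): ref=18.0000 raw=[18.0000 36.0000]
After op 4 sync(0): ref=18.0000 raw=[18.0000 36.0000]
After op 5 sync(1): ref=18.0000 raw=[18.0000 18.0000]
After op 6 tick(6): ref=24.0000 raw=[30.0000 30.0000]
Drift of clock 1 after op 6: 30.0000 - 24.0000 = 6.0000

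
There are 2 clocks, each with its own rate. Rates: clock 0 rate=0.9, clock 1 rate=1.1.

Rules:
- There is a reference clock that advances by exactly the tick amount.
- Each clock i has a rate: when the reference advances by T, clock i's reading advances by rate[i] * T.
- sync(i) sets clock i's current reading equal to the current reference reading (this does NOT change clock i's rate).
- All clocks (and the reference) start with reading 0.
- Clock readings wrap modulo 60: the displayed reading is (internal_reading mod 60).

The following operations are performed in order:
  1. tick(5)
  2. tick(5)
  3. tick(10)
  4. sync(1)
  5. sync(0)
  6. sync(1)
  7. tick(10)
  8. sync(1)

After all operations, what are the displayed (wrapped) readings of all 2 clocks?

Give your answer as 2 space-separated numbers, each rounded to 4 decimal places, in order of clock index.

After op 1 tick(5): ref=5.0000 raw=[4.5000 5.5000]
After op 2 tick(5): ref=10.0000 raw=[9.0000 11.0000]
After op 3 tick(10): ref=20.0000 raw=[18.0000 22.0000]
After op 4 sync(1): ref=20.0000 raw=[18.0000 20.0000]
After op 5 sync(0): ref=20.0000 raw=[20.0000 20.0000]
After op 6 sync(1): ref=20.0000 raw=[20.0000 20.0000]
After op 7 tick(10): ref=30.0000 raw=[29.0000 31.0000]
After op 8 sync(1): ref=30.0000 raw=[29.0000 30.0000]
Wrap final raw readings (mod 60): 29.0000 mod 60 = 29.0000; 30.0000 mod 60 = 30.0000

Answer: 29.0000 30.0000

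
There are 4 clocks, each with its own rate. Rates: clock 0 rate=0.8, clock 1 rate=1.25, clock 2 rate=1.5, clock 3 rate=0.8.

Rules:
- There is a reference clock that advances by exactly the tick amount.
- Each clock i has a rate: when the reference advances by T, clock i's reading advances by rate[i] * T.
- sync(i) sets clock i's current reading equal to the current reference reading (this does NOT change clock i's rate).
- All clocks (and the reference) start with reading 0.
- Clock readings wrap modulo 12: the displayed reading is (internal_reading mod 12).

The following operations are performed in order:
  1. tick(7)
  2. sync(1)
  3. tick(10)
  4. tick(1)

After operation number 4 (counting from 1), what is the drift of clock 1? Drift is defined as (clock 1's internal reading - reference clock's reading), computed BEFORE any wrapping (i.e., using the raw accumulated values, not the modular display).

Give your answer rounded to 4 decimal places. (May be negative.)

Answer: 2.7500

Derivation:
After op 1 tick(7): ref=7.0000 raw=[5.6000 8.7500 10.5000 5.6000]
After op 2 sync(1): ref=7.0000 raw=[5.6000 7.0000 10.5000 5.6000]
After op 3 tick(10): ref=17.0000 raw=[13.6000 19.5000 25.5000 13.6000]
After op 4 tick(1): ref=18.0000 raw=[14.4000 20.7500 27.0000 14.4000]
Drift of clock 1 after op 4: 20.7500 - 18.0000 = 2.7500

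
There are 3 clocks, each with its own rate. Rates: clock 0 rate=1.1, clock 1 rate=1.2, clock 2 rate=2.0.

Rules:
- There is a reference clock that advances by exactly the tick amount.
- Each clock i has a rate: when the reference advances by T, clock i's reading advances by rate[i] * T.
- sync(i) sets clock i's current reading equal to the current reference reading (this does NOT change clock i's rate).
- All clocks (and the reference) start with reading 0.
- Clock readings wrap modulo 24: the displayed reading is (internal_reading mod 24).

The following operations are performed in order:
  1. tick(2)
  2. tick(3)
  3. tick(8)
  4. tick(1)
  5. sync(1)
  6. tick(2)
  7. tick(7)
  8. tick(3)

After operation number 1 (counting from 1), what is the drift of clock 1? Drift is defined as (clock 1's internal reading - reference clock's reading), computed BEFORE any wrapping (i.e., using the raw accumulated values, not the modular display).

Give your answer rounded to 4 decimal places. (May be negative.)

After op 1 tick(2): ref=2.0000 raw=[2.2000 2.4000 4.0000]
Drift of clock 1 after op 1: 2.4000 - 2.0000 = 0.4000

Answer: 0.4000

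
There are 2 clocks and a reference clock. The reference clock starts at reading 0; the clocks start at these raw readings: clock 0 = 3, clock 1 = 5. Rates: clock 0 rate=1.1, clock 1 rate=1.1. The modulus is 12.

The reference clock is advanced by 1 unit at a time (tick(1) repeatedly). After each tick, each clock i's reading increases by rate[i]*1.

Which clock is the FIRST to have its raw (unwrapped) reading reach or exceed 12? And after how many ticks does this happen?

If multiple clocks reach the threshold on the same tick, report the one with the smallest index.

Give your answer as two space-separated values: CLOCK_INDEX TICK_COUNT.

Answer: 1 7

Derivation:
clock 0: start=3, rate=1.1, needs 12-3 = 9; ticks = ceil(9/1.1) = ceil(8.1818) = 9; reading at tick 9 = 3 + 1.1*9 = 12.9000
clock 1: start=5, rate=1.1, needs 12-5 = 7; ticks = ceil(7/1.1) = ceil(6.3636) = 7; reading at tick 7 = 5 + 1.1*7 = 12.7000
Minimum tick count = 7; winners = [1]; smallest index = 1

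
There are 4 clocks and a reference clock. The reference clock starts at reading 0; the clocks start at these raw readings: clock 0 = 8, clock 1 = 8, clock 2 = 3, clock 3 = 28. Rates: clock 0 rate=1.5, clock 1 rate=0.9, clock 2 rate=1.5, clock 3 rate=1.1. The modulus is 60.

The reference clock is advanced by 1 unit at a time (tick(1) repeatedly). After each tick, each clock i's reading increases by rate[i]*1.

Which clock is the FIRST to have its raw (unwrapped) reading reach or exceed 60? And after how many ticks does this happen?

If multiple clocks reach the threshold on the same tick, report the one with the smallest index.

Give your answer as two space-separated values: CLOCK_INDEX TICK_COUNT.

Answer: 3 30

Derivation:
clock 0: start=8, rate=1.5, needs 60-8 = 52; ticks = ceil(52/1.5) = ceil(34.6667) = 35; reading at tick 35 = 8 + 1.5*35 = 60.5000
clock 1: start=8, rate=0.9, needs 60-8 = 52; ticks = ceil(52/0.9) = ceil(57.7778) = 58; reading at tick 58 = 8 + 0.9*58 = 60.2000
clock 2: start=3, rate=1.5, needs 60-3 = 57; ticks = ceil(57/1.5) = ceil(38.0000) = 38; reading at tick 38 = 3 + 1.5*38 = 60.0000
clock 3: start=28, rate=1.1, needs 60-28 = 32; ticks = ceil(32/1.1) = ceil(29.0909) = 30; reading at tick 30 = 28 + 1.1*30 = 61.0000
Minimum tick count = 30; winners = [3]; smallest index = 3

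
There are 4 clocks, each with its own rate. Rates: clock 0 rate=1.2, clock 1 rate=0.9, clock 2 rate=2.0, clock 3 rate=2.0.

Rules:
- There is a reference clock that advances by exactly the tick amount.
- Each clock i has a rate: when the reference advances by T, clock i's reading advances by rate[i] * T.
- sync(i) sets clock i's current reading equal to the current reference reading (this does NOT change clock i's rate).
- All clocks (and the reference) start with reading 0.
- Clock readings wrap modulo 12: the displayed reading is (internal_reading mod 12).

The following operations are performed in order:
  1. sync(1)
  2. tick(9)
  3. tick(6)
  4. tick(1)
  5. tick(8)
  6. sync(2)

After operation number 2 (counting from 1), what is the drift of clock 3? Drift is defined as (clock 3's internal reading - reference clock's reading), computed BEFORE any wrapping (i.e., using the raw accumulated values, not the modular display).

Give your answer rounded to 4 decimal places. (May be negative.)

After op 1 sync(1): ref=0.0000 raw=[0.0000 0.0000 0.0000 0.0000]
After op 2 tick(9): ref=9.0000 raw=[10.8000 8.1000 18.0000 18.0000]
Drift of clock 3 after op 2: 18.0000 - 9.0000 = 9.0000

Answer: 9.0000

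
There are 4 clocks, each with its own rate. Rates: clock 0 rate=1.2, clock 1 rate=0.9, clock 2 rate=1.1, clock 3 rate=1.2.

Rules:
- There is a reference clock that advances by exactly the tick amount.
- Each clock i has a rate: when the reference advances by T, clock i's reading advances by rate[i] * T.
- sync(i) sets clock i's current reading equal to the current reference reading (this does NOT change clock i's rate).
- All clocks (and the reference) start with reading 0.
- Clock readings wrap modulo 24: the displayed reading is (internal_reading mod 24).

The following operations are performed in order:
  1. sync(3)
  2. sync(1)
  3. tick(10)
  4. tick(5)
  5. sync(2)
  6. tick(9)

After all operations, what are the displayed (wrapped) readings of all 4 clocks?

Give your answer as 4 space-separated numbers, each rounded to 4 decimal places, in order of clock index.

After op 1 sync(3): ref=0.0000 raw=[0.0000 0.0000 0.0000 0.0000]
After op 2 sync(1): ref=0.0000 raw=[0.0000 0.0000 0.0000 0.0000]
After op 3 tick(10): ref=10.0000 raw=[12.0000 9.0000 11.0000 12.0000]
After op 4 tick(5): ref=15.0000 raw=[18.0000 13.5000 16.5000 18.0000]
After op 5 sync(2): ref=15.0000 raw=[18.0000 13.5000 15.0000 18.0000]
After op 6 tick(9): ref=24.0000 raw=[28.8000 21.6000 24.9000 28.8000]
Wrap final raw readings (mod 24): 28.8000 mod 24 = 4.8000; 21.6000 mod 24 = 21.6000; 24.9000 mod 24 = 0.9000; 28.8000 mod 24 = 4.8000

Answer: 4.8000 21.6000 0.9000 4.8000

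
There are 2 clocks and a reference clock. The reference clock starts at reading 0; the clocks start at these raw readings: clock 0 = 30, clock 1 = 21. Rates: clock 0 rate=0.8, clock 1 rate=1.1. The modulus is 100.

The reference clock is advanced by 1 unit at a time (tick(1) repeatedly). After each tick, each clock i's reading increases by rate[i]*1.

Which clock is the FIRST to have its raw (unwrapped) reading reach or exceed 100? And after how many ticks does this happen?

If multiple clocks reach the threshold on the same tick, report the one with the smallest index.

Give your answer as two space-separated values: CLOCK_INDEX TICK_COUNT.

Answer: 1 72

Derivation:
clock 0: start=30, rate=0.8, needs 100-30 = 70; ticks = ceil(70/0.8) = ceil(87.5000) = 88; reading at tick 88 = 30 + 0.8*88 = 100.4000
clock 1: start=21, rate=1.1, needs 100-21 = 79; ticks = ceil(79/1.1) = ceil(71.8182) = 72; reading at tick 72 = 21 + 1.1*72 = 100.2000
Minimum tick count = 72; winners = [1]; smallest index = 1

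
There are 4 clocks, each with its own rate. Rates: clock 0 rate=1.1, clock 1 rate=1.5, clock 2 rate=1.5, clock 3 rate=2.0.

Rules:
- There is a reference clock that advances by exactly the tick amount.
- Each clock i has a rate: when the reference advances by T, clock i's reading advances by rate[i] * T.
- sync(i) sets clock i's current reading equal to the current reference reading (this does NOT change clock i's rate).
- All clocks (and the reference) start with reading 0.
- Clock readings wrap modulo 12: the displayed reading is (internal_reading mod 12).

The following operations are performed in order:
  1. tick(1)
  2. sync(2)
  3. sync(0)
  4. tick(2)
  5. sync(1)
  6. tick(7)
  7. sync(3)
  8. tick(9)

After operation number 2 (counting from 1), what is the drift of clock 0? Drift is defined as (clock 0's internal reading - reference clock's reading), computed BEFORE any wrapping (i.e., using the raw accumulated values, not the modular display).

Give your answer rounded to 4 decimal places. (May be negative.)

After op 1 tick(1): ref=1.0000 raw=[1.1000 1.5000 1.5000 2.0000]
After op 2 sync(2): ref=1.0000 raw=[1.1000 1.5000 1.0000 2.0000]
Drift of clock 0 after op 2: 1.1000 - 1.0000 = 0.1000

Answer: 0.1000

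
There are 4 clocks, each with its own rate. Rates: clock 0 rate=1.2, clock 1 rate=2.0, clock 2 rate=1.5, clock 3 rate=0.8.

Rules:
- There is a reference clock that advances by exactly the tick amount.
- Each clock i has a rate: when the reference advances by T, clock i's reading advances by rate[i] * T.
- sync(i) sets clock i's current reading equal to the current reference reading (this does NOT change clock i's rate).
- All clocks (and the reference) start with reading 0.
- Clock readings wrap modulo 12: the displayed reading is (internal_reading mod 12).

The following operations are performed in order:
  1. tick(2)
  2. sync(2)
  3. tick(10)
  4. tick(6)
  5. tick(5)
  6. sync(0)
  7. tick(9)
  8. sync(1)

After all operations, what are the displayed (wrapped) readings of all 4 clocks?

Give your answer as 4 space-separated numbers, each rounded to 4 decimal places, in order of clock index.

Answer: 9.8000 8.0000 11.0000 1.6000

Derivation:
After op 1 tick(2): ref=2.0000 raw=[2.4000 4.0000 3.0000 1.6000]
After op 2 sync(2): ref=2.0000 raw=[2.4000 4.0000 2.0000 1.6000]
After op 3 tick(10): ref=12.0000 raw=[14.4000 24.0000 17.0000 9.6000]
After op 4 tick(6): ref=18.0000 raw=[21.6000 36.0000 26.0000 14.4000]
After op 5 tick(5): ref=23.0000 raw=[27.6000 46.0000 33.5000 18.4000]
After op 6 sync(0): ref=23.0000 raw=[23.0000 46.0000 33.5000 18.4000]
After op 7 tick(9): ref=32.0000 raw=[33.8000 64.0000 47.0000 25.6000]
After op 8 sync(1): ref=32.0000 raw=[33.8000 32.0000 47.0000 25.6000]
Wrap final raw readings (mod 12): 33.8000 mod 12 = 9.8000; 32.0000 mod 12 = 8.0000; 47.0000 mod 12 = 11.0000; 25.6000 mod 12 = 1.6000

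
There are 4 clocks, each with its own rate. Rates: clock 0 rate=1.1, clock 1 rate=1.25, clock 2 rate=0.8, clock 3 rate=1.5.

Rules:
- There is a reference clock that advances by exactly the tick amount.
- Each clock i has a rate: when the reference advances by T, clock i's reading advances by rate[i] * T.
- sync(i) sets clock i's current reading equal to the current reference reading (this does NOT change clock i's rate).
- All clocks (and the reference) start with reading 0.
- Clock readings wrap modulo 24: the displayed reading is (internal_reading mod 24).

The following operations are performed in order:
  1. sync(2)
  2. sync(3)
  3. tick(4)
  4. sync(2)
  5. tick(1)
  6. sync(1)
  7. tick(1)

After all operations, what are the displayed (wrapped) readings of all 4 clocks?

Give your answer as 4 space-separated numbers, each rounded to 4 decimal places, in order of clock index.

After op 1 sync(2): ref=0.0000 raw=[0.0000 0.0000 0.0000 0.0000]
After op 2 sync(3): ref=0.0000 raw=[0.0000 0.0000 0.0000 0.0000]
After op 3 tick(4): ref=4.0000 raw=[4.4000 5.0000 3.2000 6.0000]
After op 4 sync(2): ref=4.0000 raw=[4.4000 5.0000 4.0000 6.0000]
After op 5 tick(1): ref=5.0000 raw=[5.5000 6.2500 4.8000 7.5000]
After op 6 sync(1): ref=5.0000 raw=[5.5000 5.0000 4.8000 7.5000]
After op 7 tick(1): ref=6.0000 raw=[6.6000 6.2500 5.6000 9.0000]
Wrap final raw readings (mod 24): 6.6000 mod 24 = 6.6000; 6.2500 mod 24 = 6.2500; 5.6000 mod 24 = 5.6000; 9.0000 mod 24 = 9.0000

Answer: 6.6000 6.2500 5.6000 9.0000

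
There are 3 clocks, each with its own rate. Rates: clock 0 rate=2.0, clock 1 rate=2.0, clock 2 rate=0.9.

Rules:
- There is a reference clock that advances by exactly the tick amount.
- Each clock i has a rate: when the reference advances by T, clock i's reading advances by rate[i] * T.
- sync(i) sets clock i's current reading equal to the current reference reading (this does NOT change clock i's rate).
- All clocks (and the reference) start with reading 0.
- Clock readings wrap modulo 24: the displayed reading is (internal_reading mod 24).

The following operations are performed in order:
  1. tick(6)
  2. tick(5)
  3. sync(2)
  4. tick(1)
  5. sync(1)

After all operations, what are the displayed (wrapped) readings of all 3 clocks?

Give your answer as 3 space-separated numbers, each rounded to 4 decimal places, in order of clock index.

Answer: 0.0000 12.0000 11.9000

Derivation:
After op 1 tick(6): ref=6.0000 raw=[12.0000 12.0000 5.4000]
After op 2 tick(5): ref=11.0000 raw=[22.0000 22.0000 9.9000]
After op 3 sync(2): ref=11.0000 raw=[22.0000 22.0000 11.0000]
After op 4 tick(1): ref=12.0000 raw=[24.0000 24.0000 11.9000]
After op 5 sync(1): ref=12.0000 raw=[24.0000 12.0000 11.9000]
Wrap final raw readings (mod 24): 24.0000 mod 24 = 0.0000; 12.0000 mod 24 = 12.0000; 11.9000 mod 24 = 11.9000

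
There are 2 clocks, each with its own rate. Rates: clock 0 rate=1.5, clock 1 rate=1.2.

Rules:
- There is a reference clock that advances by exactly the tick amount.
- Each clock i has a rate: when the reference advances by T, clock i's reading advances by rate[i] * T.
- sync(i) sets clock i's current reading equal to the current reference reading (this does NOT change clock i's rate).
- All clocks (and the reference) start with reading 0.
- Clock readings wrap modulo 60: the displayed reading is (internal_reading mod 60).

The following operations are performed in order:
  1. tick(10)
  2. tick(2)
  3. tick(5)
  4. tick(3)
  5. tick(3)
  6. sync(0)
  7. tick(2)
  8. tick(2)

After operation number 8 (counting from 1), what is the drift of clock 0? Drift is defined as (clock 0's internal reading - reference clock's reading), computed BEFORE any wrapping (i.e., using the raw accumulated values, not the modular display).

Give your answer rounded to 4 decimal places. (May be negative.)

After op 1 tick(10): ref=10.0000 raw=[15.0000 12.0000]
After op 2 tick(2): ref=12.0000 raw=[18.0000 14.4000]
After op 3 tick(5): ref=17.0000 raw=[25.5000 20.4000]
After op 4 tick(3): ref=20.0000 raw=[30.0000 24.0000]
After op 5 tick(3): ref=23.0000 raw=[34.5000 27.6000]
After op 6 sync(0): ref=23.0000 raw=[23.0000 27.6000]
After op 7 tick(2): ref=25.0000 raw=[26.0000 30.0000]
After op 8 tick(2): ref=27.0000 raw=[29.0000 32.4000]
Drift of clock 0 after op 8: 29.0000 - 27.0000 = 2.0000

Answer: 2.0000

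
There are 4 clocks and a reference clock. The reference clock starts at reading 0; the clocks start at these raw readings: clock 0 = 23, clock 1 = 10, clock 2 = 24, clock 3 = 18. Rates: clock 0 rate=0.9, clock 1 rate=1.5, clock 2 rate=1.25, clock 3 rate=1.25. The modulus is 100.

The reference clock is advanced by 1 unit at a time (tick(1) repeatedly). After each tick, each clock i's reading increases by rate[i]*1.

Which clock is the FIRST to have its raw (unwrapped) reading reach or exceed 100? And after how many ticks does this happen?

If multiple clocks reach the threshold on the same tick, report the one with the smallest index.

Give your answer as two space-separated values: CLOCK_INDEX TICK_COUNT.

clock 0: start=23, rate=0.9, needs 100-23 = 77; ticks = ceil(77/0.9) = ceil(85.5556) = 86; reading at tick 86 = 23 + 0.9*86 = 100.4000
clock 1: start=10, rate=1.5, needs 100-10 = 90; ticks = ceil(90/1.5) = ceil(60.0000) = 60; reading at tick 60 = 10 + 1.5*60 = 100.0000
clock 2: start=24, rate=1.25, needs 100-24 = 76; ticks = ceil(76/1.25) = ceil(60.8000) = 61; reading at tick 61 = 24 + 1.25*61 = 100.2500
clock 3: start=18, rate=1.25, needs 100-18 = 82; ticks = ceil(82/1.25) = ceil(65.6000) = 66; reading at tick 66 = 18 + 1.25*66 = 100.5000
Minimum tick count = 60; winners = [1]; smallest index = 1

Answer: 1 60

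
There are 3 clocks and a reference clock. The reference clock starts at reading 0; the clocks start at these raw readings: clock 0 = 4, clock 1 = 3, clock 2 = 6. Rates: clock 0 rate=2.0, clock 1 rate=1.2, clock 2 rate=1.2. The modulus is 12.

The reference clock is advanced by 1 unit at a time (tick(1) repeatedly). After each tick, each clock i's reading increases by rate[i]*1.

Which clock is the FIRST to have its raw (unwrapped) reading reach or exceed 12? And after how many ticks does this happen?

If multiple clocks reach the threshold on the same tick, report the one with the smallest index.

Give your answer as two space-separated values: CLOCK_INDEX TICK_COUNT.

Answer: 0 4

Derivation:
clock 0: start=4, rate=2.0, needs 12-4 = 8; ticks = ceil(8/2.0) = ceil(4.0000) = 4; reading at tick 4 = 4 + 2.0*4 = 12.0000
clock 1: start=3, rate=1.2, needs 12-3 = 9; ticks = ceil(9/1.2) = ceil(7.5000) = 8; reading at tick 8 = 3 + 1.2*8 = 12.6000
clock 2: start=6, rate=1.2, needs 12-6 = 6; ticks = ceil(6/1.2) = ceil(5.0000) = 5; reading at tick 5 = 6 + 1.2*5 = 12.0000
Minimum tick count = 4; winners = [0]; smallest index = 0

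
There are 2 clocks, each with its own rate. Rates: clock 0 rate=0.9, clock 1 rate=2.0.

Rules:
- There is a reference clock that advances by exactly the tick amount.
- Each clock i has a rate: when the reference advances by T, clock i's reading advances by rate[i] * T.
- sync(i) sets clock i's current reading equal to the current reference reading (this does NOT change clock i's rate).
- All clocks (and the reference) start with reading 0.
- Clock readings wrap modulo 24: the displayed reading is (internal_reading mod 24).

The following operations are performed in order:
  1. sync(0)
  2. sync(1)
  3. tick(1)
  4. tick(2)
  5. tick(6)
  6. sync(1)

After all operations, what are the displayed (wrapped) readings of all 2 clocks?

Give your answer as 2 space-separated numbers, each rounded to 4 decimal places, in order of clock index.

Answer: 8.1000 9.0000

Derivation:
After op 1 sync(0): ref=0.0000 raw=[0.0000 0.0000]
After op 2 sync(1): ref=0.0000 raw=[0.0000 0.0000]
After op 3 tick(1): ref=1.0000 raw=[0.9000 2.0000]
After op 4 tick(2): ref=3.0000 raw=[2.7000 6.0000]
After op 5 tick(6): ref=9.0000 raw=[8.1000 18.0000]
After op 6 sync(1): ref=9.0000 raw=[8.1000 9.0000]
Wrap final raw readings (mod 24): 8.1000 mod 24 = 8.1000; 9.0000 mod 24 = 9.0000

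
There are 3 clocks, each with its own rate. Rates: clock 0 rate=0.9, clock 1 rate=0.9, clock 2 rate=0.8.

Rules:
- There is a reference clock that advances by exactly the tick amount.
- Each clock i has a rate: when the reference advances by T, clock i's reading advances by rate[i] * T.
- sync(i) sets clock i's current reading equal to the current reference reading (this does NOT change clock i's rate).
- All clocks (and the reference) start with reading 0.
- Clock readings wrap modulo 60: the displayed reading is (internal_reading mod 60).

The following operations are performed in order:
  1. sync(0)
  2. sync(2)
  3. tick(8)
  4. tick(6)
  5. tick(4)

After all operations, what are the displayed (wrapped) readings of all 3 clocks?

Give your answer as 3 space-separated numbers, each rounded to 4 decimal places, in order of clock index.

After op 1 sync(0): ref=0.0000 raw=[0.0000 0.0000 0.0000]
After op 2 sync(2): ref=0.0000 raw=[0.0000 0.0000 0.0000]
After op 3 tick(8): ref=8.0000 raw=[7.2000 7.2000 6.4000]
After op 4 tick(6): ref=14.0000 raw=[12.6000 12.6000 11.2000]
After op 5 tick(4): ref=18.0000 raw=[16.2000 16.2000 14.4000]
Wrap final raw readings (mod 60): 16.2000 mod 60 = 16.2000; 16.2000 mod 60 = 16.2000; 14.4000 mod 60 = 14.4000

Answer: 16.2000 16.2000 14.4000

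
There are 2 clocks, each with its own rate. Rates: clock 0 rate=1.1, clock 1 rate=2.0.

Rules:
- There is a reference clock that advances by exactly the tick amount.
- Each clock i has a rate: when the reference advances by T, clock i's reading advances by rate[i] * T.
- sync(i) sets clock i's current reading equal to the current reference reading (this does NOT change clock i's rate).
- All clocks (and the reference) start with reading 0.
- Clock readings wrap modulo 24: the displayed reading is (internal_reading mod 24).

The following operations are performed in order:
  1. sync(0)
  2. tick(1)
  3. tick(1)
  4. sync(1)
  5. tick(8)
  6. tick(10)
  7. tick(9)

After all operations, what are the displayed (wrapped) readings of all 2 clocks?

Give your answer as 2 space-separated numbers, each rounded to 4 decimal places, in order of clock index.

Answer: 7.9000 8.0000

Derivation:
After op 1 sync(0): ref=0.0000 raw=[0.0000 0.0000]
After op 2 tick(1): ref=1.0000 raw=[1.1000 2.0000]
After op 3 tick(1): ref=2.0000 raw=[2.2000 4.0000]
After op 4 sync(1): ref=2.0000 raw=[2.2000 2.0000]
After op 5 tick(8): ref=10.0000 raw=[11.0000 18.0000]
After op 6 tick(10): ref=20.0000 raw=[22.0000 38.0000]
After op 7 tick(9): ref=29.0000 raw=[31.9000 56.0000]
Wrap final raw readings (mod 24): 31.9000 mod 24 = 7.9000; 56.0000 mod 24 = 8.0000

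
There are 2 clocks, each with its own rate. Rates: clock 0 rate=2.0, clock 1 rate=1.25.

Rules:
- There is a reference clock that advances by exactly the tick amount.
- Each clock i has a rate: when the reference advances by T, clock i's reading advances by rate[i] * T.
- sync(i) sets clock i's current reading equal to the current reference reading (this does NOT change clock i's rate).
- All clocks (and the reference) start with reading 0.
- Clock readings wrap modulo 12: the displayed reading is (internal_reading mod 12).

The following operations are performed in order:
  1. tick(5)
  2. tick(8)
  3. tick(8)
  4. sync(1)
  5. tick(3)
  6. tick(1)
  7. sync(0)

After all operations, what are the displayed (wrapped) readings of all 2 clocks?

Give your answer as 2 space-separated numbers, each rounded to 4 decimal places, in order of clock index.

After op 1 tick(5): ref=5.0000 raw=[10.0000 6.2500]
After op 2 tick(8): ref=13.0000 raw=[26.0000 16.2500]
After op 3 tick(8): ref=21.0000 raw=[42.0000 26.2500]
After op 4 sync(1): ref=21.0000 raw=[42.0000 21.0000]
After op 5 tick(3): ref=24.0000 raw=[48.0000 24.7500]
After op 6 tick(1): ref=25.0000 raw=[50.0000 26.0000]
After op 7 sync(0): ref=25.0000 raw=[25.0000 26.0000]
Wrap final raw readings (mod 12): 25.0000 mod 12 = 1.0000; 26.0000 mod 12 = 2.0000

Answer: 1.0000 2.0000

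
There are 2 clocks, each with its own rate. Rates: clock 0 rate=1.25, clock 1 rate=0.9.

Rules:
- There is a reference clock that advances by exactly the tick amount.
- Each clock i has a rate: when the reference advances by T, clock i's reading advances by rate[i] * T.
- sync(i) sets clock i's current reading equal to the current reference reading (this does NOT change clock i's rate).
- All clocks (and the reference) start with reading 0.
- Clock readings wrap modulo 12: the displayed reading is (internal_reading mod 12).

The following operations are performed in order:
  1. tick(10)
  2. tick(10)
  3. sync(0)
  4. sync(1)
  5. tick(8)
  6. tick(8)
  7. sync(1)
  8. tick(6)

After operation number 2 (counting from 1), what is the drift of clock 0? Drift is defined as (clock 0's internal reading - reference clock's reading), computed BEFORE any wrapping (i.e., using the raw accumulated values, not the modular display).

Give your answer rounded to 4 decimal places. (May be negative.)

Answer: 5.0000

Derivation:
After op 1 tick(10): ref=10.0000 raw=[12.5000 9.0000]
After op 2 tick(10): ref=20.0000 raw=[25.0000 18.0000]
Drift of clock 0 after op 2: 25.0000 - 20.0000 = 5.0000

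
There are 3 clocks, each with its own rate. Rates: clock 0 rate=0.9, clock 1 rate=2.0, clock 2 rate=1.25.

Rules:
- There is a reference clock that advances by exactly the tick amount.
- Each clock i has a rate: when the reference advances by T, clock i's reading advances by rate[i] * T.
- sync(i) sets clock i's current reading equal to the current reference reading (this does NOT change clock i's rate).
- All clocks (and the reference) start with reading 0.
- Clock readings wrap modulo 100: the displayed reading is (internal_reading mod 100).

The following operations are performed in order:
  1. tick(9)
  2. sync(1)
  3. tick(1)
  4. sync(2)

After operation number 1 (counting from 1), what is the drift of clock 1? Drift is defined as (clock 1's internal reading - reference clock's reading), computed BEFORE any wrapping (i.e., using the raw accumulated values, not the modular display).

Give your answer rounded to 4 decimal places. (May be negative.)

After op 1 tick(9): ref=9.0000 raw=[8.1000 18.0000 11.2500]
Drift of clock 1 after op 1: 18.0000 - 9.0000 = 9.0000

Answer: 9.0000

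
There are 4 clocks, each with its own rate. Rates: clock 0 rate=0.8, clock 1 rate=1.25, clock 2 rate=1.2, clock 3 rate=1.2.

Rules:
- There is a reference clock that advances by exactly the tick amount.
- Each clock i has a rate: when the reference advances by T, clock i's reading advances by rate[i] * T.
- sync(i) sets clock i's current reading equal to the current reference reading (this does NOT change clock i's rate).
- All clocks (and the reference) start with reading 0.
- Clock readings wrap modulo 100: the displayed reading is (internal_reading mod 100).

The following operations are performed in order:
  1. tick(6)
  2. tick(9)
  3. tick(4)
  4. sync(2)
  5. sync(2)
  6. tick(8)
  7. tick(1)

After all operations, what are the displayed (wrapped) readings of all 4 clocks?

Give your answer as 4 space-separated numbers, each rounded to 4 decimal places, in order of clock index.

Answer: 22.4000 35.0000 29.8000 33.6000

Derivation:
After op 1 tick(6): ref=6.0000 raw=[4.8000 7.5000 7.2000 7.2000]
After op 2 tick(9): ref=15.0000 raw=[12.0000 18.7500 18.0000 18.0000]
After op 3 tick(4): ref=19.0000 raw=[15.2000 23.7500 22.8000 22.8000]
After op 4 sync(2): ref=19.0000 raw=[15.2000 23.7500 19.0000 22.8000]
After op 5 sync(2): ref=19.0000 raw=[15.2000 23.7500 19.0000 22.8000]
After op 6 tick(8): ref=27.0000 raw=[21.6000 33.7500 28.6000 32.4000]
After op 7 tick(1): ref=28.0000 raw=[22.4000 35.0000 29.8000 33.6000]
Wrap final raw readings (mod 100): 22.4000 mod 100 = 22.4000; 35.0000 mod 100 = 35.0000; 29.8000 mod 100 = 29.8000; 33.6000 mod 100 = 33.6000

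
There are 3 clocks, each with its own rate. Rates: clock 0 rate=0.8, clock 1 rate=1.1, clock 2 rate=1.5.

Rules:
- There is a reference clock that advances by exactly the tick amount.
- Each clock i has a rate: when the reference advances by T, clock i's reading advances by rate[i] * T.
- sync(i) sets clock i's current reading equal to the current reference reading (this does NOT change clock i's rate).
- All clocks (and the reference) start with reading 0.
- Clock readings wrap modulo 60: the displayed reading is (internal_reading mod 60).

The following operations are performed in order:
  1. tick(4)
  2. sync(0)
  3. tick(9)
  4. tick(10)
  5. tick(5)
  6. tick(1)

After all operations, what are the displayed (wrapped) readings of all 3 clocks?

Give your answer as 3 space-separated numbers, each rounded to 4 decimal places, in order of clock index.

Answer: 24.0000 31.9000 43.5000

Derivation:
After op 1 tick(4): ref=4.0000 raw=[3.2000 4.4000 6.0000]
After op 2 sync(0): ref=4.0000 raw=[4.0000 4.4000 6.0000]
After op 3 tick(9): ref=13.0000 raw=[11.2000 14.3000 19.5000]
After op 4 tick(10): ref=23.0000 raw=[19.2000 25.3000 34.5000]
After op 5 tick(5): ref=28.0000 raw=[23.2000 30.8000 42.0000]
After op 6 tick(1): ref=29.0000 raw=[24.0000 31.9000 43.5000]
Wrap final raw readings (mod 60): 24.0000 mod 60 = 24.0000; 31.9000 mod 60 = 31.9000; 43.5000 mod 60 = 43.5000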